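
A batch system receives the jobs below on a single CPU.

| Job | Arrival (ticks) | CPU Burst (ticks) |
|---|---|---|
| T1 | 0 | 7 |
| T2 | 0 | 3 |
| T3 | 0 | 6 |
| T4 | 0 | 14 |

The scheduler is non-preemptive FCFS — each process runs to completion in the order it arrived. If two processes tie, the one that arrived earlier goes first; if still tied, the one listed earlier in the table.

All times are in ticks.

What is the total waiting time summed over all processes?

Timeline: | T1 0-7 | T2 7-10 | T3 10-16 | T4 16-30 |
Completion: T1=7  T2=10  T3=16  T4=30
Turnaround (C−A): T1=7  T2=10  T3=16  T4=30
Waiting = turnaround − burst: T1=0, T2=7, T3=10, T4=16
Total waiting = 0 + 7 + 10 + 16 = 33

33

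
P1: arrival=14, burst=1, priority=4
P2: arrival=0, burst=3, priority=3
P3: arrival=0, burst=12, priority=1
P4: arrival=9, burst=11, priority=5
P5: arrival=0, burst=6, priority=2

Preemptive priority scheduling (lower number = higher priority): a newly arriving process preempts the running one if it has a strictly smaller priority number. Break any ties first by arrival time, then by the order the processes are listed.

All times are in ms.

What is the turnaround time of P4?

Timeline: | P3 0-12 | P5 12-18 | P2 18-21 | P1 21-22 | P4 22-33 |
Completion: P1=22  P2=21  P3=12  P4=33  P5=18
Turnaround(P4) = completion − arrival = 33 − 9 = 24

24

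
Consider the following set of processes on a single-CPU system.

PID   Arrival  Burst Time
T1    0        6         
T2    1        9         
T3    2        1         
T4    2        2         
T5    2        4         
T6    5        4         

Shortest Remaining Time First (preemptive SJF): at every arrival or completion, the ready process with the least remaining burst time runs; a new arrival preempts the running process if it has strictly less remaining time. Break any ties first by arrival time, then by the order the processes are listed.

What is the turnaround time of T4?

Timeline: | T1 0-2 | T3 2-3 | T4 3-5 | T1 5-9 | T5 9-13 | T6 13-17 | T2 17-26 |
Completion: T1=9  T2=26  T3=3  T4=5  T5=13  T6=17
Turnaround (C−A): T1=9  T2=25  T3=1  T4=3  T5=11  T6=12
Turnaround(T4) = completion − arrival = 5 − 2 = 3

3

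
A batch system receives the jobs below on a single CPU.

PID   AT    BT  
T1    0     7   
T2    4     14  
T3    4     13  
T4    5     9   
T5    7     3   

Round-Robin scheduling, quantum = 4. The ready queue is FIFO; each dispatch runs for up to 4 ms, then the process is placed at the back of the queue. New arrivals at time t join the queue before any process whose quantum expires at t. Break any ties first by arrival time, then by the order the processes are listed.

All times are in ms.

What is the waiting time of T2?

Timeline: | T1 0-4 | T2 4-8 | T3 8-12 | T1 12-15 | T4 15-19 | T5 19-22 | T2 22-26 | T3 26-30 | T4 30-34 | T2 34-38 | T3 38-42 | T4 42-43 | T2 43-45 | T3 45-46 |
Completion: T1=15  T2=45  T3=46  T4=43  T5=22
Turnaround (C−A): T1=15  T2=41  T3=42  T4=38  T5=15
Waiting(T2) = turnaround − burst = 41 − 14 = 27

27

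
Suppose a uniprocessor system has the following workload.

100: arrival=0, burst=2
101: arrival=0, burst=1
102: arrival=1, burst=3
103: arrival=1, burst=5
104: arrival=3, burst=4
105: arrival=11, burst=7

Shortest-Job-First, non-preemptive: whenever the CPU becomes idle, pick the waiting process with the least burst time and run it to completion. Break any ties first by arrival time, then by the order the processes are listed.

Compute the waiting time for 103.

Timeline: | 101 0-1 | 100 1-3 | 102 3-6 | 104 6-10 | 103 10-15 | 105 15-22 |
Completion: 100=3  101=1  102=6  103=15  104=10  105=22
Waiting(103) = turnaround − burst = 14 − 5 = 9

9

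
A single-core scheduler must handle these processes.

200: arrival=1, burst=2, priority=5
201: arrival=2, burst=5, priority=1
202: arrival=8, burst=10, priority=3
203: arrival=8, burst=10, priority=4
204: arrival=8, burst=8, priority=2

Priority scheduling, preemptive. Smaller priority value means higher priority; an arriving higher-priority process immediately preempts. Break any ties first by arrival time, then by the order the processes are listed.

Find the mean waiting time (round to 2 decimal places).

Timeline: | idle 0-1 | 200 1-2 | 201 2-7 | 200 7-8 | 204 8-16 | 202 16-26 | 203 26-36 |
Completion: 200=8  201=7  202=26  203=36  204=16
Waiting times: 200=5, 201=0, 202=8, 203=18, 204=0
Average waiting = (5+0+8+18+0) / 5 = 31/5 = 6.20

6.20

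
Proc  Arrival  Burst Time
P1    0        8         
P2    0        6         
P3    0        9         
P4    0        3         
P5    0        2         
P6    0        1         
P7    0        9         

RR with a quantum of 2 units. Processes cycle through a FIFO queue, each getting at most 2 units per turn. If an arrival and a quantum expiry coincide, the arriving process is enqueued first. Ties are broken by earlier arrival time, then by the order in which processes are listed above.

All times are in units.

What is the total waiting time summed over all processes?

Gantt: | P1 0-2 | P2 2-4 | P3 4-6 | P4 6-8 | P5 8-10 | P6 10-11 | P7 11-13 | P1 13-15 | P2 15-17 | P3 17-19 | P4 19-20 | P7 20-22 | P1 22-24 | P2 24-26 | P3 26-28 | P7 28-30 | P1 30-32 | P3 32-34 | P7 34-36 | P3 36-37 | P7 37-38 |
Completion: P1=32  P2=26  P3=37  P4=20  P5=10  P6=11  P7=38
Turnaround (C−A): P1=32  P2=26  P3=37  P4=20  P5=10  P6=11  P7=38
Waiting = turnaround − burst: P1=24, P2=20, P3=28, P4=17, P5=8, P6=10, P7=29
Total waiting = 24 + 20 + 28 + 17 + 8 + 10 + 29 = 136

136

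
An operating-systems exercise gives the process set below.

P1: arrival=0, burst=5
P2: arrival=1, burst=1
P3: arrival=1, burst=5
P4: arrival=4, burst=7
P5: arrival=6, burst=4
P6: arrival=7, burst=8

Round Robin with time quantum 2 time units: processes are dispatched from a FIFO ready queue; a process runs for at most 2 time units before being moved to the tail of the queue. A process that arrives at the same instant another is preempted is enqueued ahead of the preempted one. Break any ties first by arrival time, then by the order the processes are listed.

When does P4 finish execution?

28

Timeline: | P1 0-2 | P2 2-3 | P3 3-5 | P1 5-7 | P4 7-9 | P3 9-11 | P5 11-13 | P6 13-15 | P1 15-16 | P4 16-18 | P3 18-19 | P5 19-21 | P6 21-23 | P4 23-25 | P6 25-27 | P4 27-28 | P6 28-30 |
Completion: P1=16  P2=3  P3=19  P4=28  P5=21  P6=30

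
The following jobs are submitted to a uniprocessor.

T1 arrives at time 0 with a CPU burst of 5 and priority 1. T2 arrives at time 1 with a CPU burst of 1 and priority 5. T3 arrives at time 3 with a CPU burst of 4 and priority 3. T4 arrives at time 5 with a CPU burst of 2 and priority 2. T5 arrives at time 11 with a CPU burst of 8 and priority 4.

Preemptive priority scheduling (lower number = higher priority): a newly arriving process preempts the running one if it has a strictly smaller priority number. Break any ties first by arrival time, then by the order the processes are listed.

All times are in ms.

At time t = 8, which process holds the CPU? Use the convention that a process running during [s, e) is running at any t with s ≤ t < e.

Gantt: | T1 0-5 | T4 5-7 | T3 7-11 | T5 11-19 | T2 19-20 |
Completion: T1=5  T2=20  T3=11  T4=7  T5=19
Turnaround (C−A): T1=5  T2=19  T3=8  T4=2  T5=8

T3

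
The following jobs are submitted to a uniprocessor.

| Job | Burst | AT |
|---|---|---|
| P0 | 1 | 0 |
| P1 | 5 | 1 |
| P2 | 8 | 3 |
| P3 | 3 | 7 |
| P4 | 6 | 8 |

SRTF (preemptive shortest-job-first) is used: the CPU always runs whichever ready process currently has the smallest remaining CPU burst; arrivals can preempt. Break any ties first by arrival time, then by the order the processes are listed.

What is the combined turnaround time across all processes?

37

Timeline: | P0 0-1 | P1 1-6 | P2 6-7 | P3 7-10 | P4 10-16 | P2 16-23 |
Completion: P0=1  P1=6  P2=23  P3=10  P4=16
Turnaround = completion − arrival: P0=1, P1=5, P2=20, P3=3, P4=8
Total turnaround = 1 + 5 + 20 + 3 + 8 = 37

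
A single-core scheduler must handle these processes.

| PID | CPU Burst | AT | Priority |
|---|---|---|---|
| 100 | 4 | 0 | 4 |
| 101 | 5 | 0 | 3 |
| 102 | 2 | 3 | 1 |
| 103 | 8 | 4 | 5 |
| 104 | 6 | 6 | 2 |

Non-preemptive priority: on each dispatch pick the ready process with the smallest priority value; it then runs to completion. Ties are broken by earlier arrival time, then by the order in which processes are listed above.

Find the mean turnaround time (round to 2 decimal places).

Gantt: | 101 0-5 | 102 5-7 | 104 7-13 | 100 13-17 | 103 17-25 |
Completion: 100=17  101=5  102=7  103=25  104=13
Turnaround times: 100=17, 101=5, 102=4, 103=21, 104=7
Average turnaround = (17+5+4+21+7) / 5 = 54/5 = 10.80

10.80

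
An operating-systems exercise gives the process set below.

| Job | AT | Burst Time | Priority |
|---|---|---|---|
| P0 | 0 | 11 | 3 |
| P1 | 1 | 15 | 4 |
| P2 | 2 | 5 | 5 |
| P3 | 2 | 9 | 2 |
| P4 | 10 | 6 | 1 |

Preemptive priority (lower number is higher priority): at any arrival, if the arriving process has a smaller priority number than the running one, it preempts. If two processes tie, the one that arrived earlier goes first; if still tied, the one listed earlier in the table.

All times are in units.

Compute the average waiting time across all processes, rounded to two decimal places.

Schedule: | P0 0-2 | P3 2-10 | P4 10-16 | P3 16-17 | P0 17-26 | P1 26-41 | P2 41-46 |
Completion: P0=26  P1=41  P2=46  P3=17  P4=16
Waiting times: P0=15, P1=25, P2=39, P3=6, P4=0
Average waiting = (15+25+39+6+0) / 5 = 85/5 = 17.00

17.00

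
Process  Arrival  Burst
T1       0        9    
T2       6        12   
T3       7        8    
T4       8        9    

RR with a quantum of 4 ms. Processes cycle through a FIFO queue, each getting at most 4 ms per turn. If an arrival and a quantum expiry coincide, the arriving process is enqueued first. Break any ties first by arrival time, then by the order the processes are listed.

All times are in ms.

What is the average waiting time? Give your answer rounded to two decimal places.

Schedule: | T1 0-8 | T2 8-12 | T3 12-16 | T4 16-20 | T1 20-21 | T2 21-25 | T3 25-29 | T4 29-33 | T2 33-37 | T4 37-38 |
Completion: T1=21  T2=37  T3=29  T4=38
Turnaround (C−A): T1=21  T2=31  T3=22  T4=30
Waiting times: T1=12, T2=19, T3=14, T4=21
Average waiting = (12+19+14+21) / 4 = 66/4 = 16.50

16.50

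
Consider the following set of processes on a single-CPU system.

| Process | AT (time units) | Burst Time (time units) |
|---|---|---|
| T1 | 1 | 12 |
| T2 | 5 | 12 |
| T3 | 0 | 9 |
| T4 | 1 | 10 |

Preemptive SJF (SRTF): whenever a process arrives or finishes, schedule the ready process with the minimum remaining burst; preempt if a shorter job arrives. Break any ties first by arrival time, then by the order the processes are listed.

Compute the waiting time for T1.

Gantt: | T3 0-9 | T4 9-19 | T1 19-31 | T2 31-43 |
Completion: T1=31  T2=43  T3=9  T4=19
Turnaround (C−A): T1=30  T2=38  T3=9  T4=18
Waiting(T1) = turnaround − burst = 30 − 12 = 18

18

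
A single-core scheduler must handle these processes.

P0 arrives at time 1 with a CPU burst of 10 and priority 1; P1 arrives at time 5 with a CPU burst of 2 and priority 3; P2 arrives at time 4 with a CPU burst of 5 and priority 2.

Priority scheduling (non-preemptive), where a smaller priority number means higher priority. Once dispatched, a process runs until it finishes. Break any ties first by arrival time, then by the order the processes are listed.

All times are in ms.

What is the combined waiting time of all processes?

18

Gantt: | idle 0-1 | P0 1-11 | P2 11-16 | P1 16-18 |
Completion: P0=11  P1=18  P2=16
Waiting = turnaround − burst: P0=0, P1=11, P2=7
Total waiting = 0 + 11 + 7 = 18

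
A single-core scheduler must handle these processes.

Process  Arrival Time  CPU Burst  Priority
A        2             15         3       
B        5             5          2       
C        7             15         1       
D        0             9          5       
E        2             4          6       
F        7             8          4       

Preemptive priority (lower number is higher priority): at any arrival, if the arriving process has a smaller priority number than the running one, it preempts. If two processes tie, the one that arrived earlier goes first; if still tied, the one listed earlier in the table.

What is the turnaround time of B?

Timeline: | D 0-2 | A 2-5 | B 5-7 | C 7-22 | B 22-25 | A 25-37 | F 37-45 | D 45-52 | E 52-56 |
Completion: A=37  B=25  C=22  D=52  E=56  F=45
Turnaround (C−A): A=35  B=20  C=15  D=52  E=54  F=38
Turnaround(B) = completion − arrival = 25 − 5 = 20

20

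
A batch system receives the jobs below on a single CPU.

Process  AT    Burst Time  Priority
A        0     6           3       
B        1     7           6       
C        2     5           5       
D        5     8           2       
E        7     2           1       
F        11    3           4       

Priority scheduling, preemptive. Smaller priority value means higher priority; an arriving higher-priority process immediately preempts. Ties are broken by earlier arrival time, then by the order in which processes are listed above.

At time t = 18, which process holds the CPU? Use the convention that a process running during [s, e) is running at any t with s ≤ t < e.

F

Schedule: | A 0-5 | D 5-7 | E 7-9 | D 9-15 | A 15-16 | F 16-19 | C 19-24 | B 24-31 |
Completion: A=16  B=31  C=24  D=15  E=9  F=19
Turnaround (C−A): A=16  B=30  C=22  D=10  E=2  F=8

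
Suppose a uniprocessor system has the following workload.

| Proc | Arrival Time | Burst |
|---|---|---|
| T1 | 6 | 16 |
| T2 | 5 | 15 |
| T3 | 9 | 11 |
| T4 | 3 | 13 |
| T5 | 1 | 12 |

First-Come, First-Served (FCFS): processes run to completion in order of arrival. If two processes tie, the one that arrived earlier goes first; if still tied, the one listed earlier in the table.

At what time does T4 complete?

Schedule: | idle 0-1 | T5 1-13 | T4 13-26 | T2 26-41 | T1 41-57 | T3 57-68 |
Completion: T1=57  T2=41  T3=68  T4=26  T5=13
Turnaround (C−A): T1=51  T2=36  T3=59  T4=23  T5=12

26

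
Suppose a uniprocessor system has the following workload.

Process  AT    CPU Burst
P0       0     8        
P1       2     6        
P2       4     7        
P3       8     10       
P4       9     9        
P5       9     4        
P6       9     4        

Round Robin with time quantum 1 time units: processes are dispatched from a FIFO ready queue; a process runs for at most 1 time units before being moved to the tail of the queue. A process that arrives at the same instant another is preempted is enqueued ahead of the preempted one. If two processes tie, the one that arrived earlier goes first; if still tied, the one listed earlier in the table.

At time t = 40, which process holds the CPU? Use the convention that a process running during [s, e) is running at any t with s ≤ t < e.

Schedule: | P0 0-2 | P1 2-3 | P0 3-4 | P1 4-5 | P2 5-6 | P0 6-7 | P1 7-8 | P2 8-9 | P0 9-10 | P3 10-11 | P1 11-12 | P4 12-13 | P5 13-14 | P6 14-15 | P2 15-16 | P0 16-17 | P3 17-18 | P1 18-19 | P4 19-20 | P5 20-21 | P6 21-22 | P2 22-23 | P0 23-24 | P3 24-25 | P1 25-26 | P4 26-27 | P5 27-28 | P6 28-29 | P2 29-30 | P0 30-31 | P3 31-32 | P4 32-33 | P5 33-34 | P6 34-35 | P2 35-36 | P3 36-37 | P4 37-38 | P2 38-39 | P3 39-40 | P4 40-41 | P3 41-42 | P4 42-43 | P3 43-44 | P4 44-45 | P3 45-46 | P4 46-47 | P3 47-48 |
Completion: P0=31  P1=26  P2=39  P3=48  P4=47  P5=34  P6=35
Turnaround (C−A): P0=31  P1=24  P2=35  P3=40  P4=38  P5=25  P6=26

P4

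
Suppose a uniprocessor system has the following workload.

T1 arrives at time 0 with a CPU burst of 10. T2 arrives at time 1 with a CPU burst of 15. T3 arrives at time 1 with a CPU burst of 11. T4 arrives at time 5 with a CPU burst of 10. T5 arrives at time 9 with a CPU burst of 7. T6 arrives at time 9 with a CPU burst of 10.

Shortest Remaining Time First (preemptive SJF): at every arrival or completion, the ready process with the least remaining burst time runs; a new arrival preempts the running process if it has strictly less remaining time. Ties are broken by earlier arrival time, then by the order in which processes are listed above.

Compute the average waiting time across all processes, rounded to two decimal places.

Timeline: | T1 0-10 | T5 10-17 | T4 17-27 | T6 27-37 | T3 37-48 | T2 48-63 |
Completion: T1=10  T2=63  T3=48  T4=27  T5=17  T6=37
Waiting times: T1=0, T2=47, T3=36, T4=12, T5=1, T6=18
Average waiting = (0+47+36+12+1+18) / 6 = 114/6 = 19.00

19.00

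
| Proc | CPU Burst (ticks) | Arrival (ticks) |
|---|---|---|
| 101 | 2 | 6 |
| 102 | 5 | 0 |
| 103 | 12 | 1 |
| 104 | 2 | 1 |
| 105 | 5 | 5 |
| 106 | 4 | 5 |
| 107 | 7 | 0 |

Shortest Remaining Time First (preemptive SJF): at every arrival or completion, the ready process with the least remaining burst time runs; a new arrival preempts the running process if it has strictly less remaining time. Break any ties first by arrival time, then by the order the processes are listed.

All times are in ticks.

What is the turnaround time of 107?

25

Schedule: | 102 0-1 | 104 1-3 | 102 3-7 | 101 7-9 | 106 9-13 | 105 13-18 | 107 18-25 | 103 25-37 |
Completion: 101=9  102=7  103=37  104=3  105=18  106=13  107=25
Turnaround (C−A): 101=3  102=7  103=36  104=2  105=13  106=8  107=25
Turnaround(107) = completion − arrival = 25 − 0 = 25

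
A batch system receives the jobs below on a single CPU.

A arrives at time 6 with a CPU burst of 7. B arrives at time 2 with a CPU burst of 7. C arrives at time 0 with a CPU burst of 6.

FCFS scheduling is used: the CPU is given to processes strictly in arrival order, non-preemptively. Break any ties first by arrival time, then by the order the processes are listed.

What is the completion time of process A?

20

Schedule: | C 0-6 | B 6-13 | A 13-20 |
Completion: A=20  B=13  C=6
Turnaround (C−A): A=14  B=11  C=6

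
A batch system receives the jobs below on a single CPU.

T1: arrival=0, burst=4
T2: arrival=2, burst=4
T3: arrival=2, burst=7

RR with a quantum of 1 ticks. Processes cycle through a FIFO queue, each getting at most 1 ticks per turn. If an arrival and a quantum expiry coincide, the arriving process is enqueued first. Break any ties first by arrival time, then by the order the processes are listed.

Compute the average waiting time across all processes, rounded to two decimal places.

5.00

Timeline: | T1 0-2 | T2 2-3 | T3 3-4 | T1 4-5 | T2 5-6 | T3 6-7 | T1 7-8 | T2 8-9 | T3 9-10 | T2 10-11 | T3 11-15 |
Completion: T1=8  T2=11  T3=15
Turnaround (C−A): T1=8  T2=9  T3=13
Waiting times: T1=4, T2=5, T3=6
Average waiting = (4+5+6) / 3 = 15/3 = 5.00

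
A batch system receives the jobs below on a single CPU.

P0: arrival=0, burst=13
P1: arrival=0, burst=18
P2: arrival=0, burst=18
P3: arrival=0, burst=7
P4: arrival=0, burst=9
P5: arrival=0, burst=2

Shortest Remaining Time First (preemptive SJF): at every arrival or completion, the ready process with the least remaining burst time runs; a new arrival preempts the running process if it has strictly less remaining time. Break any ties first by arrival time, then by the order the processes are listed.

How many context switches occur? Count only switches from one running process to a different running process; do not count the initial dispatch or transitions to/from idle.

5

Gantt: | P5 0-2 | P3 2-9 | P4 9-18 | P0 18-31 | P1 31-49 | P2 49-67 |
Completion: P0=31  P1=49  P2=67  P3=9  P4=18  P5=2
Turnaround (C−A): P0=31  P1=49  P2=67  P3=9  P4=18  P5=2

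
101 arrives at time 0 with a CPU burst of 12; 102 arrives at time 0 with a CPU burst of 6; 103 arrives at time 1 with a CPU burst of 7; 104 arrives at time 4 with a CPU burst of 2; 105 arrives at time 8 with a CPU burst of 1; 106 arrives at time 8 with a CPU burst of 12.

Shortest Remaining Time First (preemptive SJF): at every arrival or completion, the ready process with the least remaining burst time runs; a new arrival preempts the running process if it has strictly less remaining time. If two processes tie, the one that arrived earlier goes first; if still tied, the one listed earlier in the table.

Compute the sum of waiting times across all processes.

46

Timeline: | 102 0-6 | 104 6-8 | 105 8-9 | 103 9-16 | 101 16-28 | 106 28-40 |
Completion: 101=28  102=6  103=16  104=8  105=9  106=40
Waiting = turnaround − burst: 101=16, 102=0, 103=8, 104=2, 105=0, 106=20
Total waiting = 16 + 0 + 8 + 2 + 0 + 20 = 46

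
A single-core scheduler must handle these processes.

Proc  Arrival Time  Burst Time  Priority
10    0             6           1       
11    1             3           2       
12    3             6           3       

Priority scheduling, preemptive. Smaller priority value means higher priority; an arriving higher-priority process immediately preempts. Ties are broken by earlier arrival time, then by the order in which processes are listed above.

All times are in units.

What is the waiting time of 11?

Gantt: | 10 0-6 | 11 6-9 | 12 9-15 |
Completion: 10=6  11=9  12=15
Turnaround (C−A): 10=6  11=8  12=12
Waiting(11) = turnaround − burst = 8 − 3 = 5

5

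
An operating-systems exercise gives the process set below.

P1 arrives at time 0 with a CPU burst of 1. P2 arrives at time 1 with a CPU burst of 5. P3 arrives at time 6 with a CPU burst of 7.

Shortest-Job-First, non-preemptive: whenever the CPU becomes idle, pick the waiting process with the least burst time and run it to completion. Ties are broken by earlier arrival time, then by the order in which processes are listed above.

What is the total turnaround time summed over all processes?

13

Schedule: | P1 0-1 | P2 1-6 | P3 6-13 |
Completion: P1=1  P2=6  P3=13
Turnaround (C−A): P1=1  P2=5  P3=7
Turnaround = completion − arrival: P1=1, P2=5, P3=7
Total turnaround = 1 + 5 + 7 = 13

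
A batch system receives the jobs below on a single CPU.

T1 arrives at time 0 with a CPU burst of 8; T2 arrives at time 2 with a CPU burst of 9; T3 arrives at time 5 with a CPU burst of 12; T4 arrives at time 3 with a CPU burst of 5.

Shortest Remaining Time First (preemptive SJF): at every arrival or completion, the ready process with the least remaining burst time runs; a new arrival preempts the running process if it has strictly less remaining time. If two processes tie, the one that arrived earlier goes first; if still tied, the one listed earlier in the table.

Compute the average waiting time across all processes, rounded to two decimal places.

8.25

Gantt: | T1 0-8 | T4 8-13 | T2 13-22 | T3 22-34 |
Completion: T1=8  T2=22  T3=34  T4=13
Turnaround (C−A): T1=8  T2=20  T3=29  T4=10
Waiting times: T1=0, T2=11, T3=17, T4=5
Average waiting = (0+11+17+5) / 4 = 33/4 = 8.25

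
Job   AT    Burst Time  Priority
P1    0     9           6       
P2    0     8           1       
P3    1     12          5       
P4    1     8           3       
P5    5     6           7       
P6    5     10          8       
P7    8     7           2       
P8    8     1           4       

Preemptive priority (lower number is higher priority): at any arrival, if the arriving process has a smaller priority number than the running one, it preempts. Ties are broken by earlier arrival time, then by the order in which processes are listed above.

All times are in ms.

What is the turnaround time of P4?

Gantt: | P2 0-8 | P7 8-15 | P4 15-23 | P8 23-24 | P3 24-36 | P1 36-45 | P5 45-51 | P6 51-61 |
Completion: P1=45  P2=8  P3=36  P4=23  P5=51  P6=61  P7=15  P8=24
Turnaround (C−A): P1=45  P2=8  P3=35  P4=22  P5=46  P6=56  P7=7  P8=16
Turnaround(P4) = completion − arrival = 23 − 1 = 22

22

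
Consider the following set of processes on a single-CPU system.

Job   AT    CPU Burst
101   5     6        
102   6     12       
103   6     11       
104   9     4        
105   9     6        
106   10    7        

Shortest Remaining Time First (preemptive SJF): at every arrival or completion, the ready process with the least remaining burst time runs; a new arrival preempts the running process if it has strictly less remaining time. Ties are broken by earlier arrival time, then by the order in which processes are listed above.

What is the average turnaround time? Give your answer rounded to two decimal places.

Timeline: | idle 0-5 | 101 5-11 | 104 11-15 | 105 15-21 | 106 21-28 | 103 28-39 | 102 39-51 |
Completion: 101=11  102=51  103=39  104=15  105=21  106=28
Turnaround (C−A): 101=6  102=45  103=33  104=6  105=12  106=18
Turnaround times: 101=6, 102=45, 103=33, 104=6, 105=12, 106=18
Average turnaround = (6+45+33+6+12+18) / 6 = 120/6 = 20.00

20.00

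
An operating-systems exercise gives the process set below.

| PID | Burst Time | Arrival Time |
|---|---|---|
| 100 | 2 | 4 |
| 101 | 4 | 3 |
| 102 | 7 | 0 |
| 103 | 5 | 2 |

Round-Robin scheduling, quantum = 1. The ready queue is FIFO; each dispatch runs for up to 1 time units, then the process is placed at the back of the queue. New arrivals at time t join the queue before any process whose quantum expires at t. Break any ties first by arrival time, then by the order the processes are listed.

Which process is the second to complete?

Timeline: | 102 0-2 | 103 2-3 | 102 3-4 | 101 4-5 | 103 5-6 | 100 6-7 | 102 7-8 | 101 8-9 | 103 9-10 | 100 10-11 | 102 11-12 | 101 12-13 | 103 13-14 | 102 14-15 | 101 15-16 | 103 16-17 | 102 17-18 |
Completion: 100=11  101=16  102=18  103=17
Finish order: 100 → 101 → 103 → 102

101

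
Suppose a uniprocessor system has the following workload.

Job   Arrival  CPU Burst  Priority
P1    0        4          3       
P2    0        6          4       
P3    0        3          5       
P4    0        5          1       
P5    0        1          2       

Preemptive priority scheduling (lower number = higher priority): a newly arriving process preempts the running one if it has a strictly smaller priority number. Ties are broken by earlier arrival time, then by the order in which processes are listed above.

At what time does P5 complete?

Gantt: | P4 0-5 | P5 5-6 | P1 6-10 | P2 10-16 | P3 16-19 |
Completion: P1=10  P2=16  P3=19  P4=5  P5=6

6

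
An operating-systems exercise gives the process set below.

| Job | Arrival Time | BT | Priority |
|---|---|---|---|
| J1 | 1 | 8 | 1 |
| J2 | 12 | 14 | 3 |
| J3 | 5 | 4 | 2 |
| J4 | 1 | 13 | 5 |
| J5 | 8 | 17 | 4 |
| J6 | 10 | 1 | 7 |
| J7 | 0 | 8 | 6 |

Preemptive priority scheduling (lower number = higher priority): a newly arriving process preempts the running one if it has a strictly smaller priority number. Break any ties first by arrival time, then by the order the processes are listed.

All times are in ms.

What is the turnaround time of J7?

64

Gantt: | J7 0-1 | J1 1-9 | J3 9-13 | J2 13-27 | J5 27-44 | J4 44-57 | J7 57-64 | J6 64-65 |
Completion: J1=9  J2=27  J3=13  J4=57  J5=44  J6=65  J7=64
Turnaround (C−A): J1=8  J2=15  J3=8  J4=56  J5=36  J6=55  J7=64
Turnaround(J7) = completion − arrival = 64 − 0 = 64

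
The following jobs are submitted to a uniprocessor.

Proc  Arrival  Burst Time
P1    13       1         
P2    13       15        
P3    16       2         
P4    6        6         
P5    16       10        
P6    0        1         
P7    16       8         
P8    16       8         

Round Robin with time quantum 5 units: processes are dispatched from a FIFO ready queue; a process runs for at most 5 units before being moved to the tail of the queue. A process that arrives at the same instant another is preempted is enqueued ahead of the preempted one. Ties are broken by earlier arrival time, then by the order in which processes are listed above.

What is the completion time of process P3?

Timeline: | P6 0-1 | idle 1-6 | P4 6-12 | idle 12-13 | P1 13-14 | P2 14-19 | P3 19-21 | P5 21-26 | P7 26-31 | P8 31-36 | P2 36-41 | P5 41-46 | P7 46-49 | P8 49-52 | P2 52-57 |
Completion: P1=14  P2=57  P3=21  P4=12  P5=46  P6=1  P7=49  P8=52

21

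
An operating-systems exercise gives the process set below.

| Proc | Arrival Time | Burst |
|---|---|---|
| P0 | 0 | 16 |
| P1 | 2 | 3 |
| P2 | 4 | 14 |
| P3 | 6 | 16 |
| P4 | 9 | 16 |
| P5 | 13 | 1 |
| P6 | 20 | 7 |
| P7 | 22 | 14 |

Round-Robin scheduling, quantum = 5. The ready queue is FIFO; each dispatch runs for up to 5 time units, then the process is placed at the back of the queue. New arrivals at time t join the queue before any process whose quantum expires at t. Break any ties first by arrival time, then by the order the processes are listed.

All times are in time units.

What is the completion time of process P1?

8

Gantt: | P0 0-5 | P1 5-8 | P2 8-13 | P0 13-18 | P3 18-23 | P4 23-28 | P5 28-29 | P2 29-34 | P0 34-39 | P6 39-44 | P7 44-49 | P3 49-54 | P4 54-59 | P2 59-63 | P0 63-64 | P6 64-66 | P7 66-71 | P3 71-76 | P4 76-81 | P7 81-85 | P3 85-86 | P4 86-87 |
Completion: P0=64  P1=8  P2=63  P3=86  P4=87  P5=29  P6=66  P7=85
Turnaround (C−A): P0=64  P1=6  P2=59  P3=80  P4=78  P5=16  P6=46  P7=63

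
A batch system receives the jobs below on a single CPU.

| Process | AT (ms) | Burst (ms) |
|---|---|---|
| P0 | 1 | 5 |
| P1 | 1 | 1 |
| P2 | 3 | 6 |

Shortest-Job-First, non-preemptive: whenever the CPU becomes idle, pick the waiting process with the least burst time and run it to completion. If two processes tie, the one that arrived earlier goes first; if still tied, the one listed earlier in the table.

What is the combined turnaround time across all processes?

Gantt: | idle 0-1 | P1 1-2 | P0 2-7 | P2 7-13 |
Completion: P0=7  P1=2  P2=13
Turnaround = completion − arrival: P0=6, P1=1, P2=10
Total turnaround = 6 + 1 + 10 = 17

17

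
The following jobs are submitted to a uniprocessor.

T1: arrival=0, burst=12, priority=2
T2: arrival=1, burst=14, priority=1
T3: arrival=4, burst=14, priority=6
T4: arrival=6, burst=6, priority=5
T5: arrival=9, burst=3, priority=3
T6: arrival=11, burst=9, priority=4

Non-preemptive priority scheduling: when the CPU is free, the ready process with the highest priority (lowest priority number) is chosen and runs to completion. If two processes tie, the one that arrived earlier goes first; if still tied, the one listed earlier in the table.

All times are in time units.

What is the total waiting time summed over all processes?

118

Timeline: | T1 0-12 | T2 12-26 | T5 26-29 | T6 29-38 | T4 38-44 | T3 44-58 |
Completion: T1=12  T2=26  T3=58  T4=44  T5=29  T6=38
Turnaround (C−A): T1=12  T2=25  T3=54  T4=38  T5=20  T6=27
Waiting = turnaround − burst: T1=0, T2=11, T3=40, T4=32, T5=17, T6=18
Total waiting = 0 + 11 + 40 + 32 + 17 + 18 = 118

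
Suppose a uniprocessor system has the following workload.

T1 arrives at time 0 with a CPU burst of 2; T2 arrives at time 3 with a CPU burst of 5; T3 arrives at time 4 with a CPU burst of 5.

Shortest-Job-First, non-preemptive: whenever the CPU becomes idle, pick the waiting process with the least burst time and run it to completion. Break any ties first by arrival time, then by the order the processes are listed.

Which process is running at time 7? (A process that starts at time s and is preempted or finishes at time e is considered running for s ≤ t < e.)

Gantt: | T1 0-2 | idle 2-3 | T2 3-8 | T3 8-13 |
Completion: T1=2  T2=8  T3=13
Turnaround (C−A): T1=2  T2=5  T3=9

T2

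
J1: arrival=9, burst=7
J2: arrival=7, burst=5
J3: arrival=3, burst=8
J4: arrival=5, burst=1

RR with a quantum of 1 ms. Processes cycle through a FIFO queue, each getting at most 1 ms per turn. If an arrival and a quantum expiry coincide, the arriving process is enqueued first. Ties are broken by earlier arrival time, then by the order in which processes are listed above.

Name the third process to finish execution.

Timeline: | idle 0-3 | J3 3-5 | J4 5-6 | J3 6-7 | J2 7-8 | J3 8-9 | J2 9-10 | J1 10-11 | J3 11-12 | J2 12-13 | J1 13-14 | J3 14-15 | J2 15-16 | J1 16-17 | J3 17-18 | J2 18-19 | J1 19-20 | J3 20-21 | J1 21-24 |
Completion: J1=24  J2=19  J3=21  J4=6
Turnaround (C−A): J1=15  J2=12  J3=18  J4=1
Finish order: J4 → J2 → J3 → J1

J3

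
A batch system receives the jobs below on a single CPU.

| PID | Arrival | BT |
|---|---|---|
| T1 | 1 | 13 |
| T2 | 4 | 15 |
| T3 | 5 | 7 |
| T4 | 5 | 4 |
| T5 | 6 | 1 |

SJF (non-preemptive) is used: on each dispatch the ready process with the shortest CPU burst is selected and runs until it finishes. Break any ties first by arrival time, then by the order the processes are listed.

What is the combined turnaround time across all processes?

Timeline: | idle 0-1 | T1 1-14 | T5 14-15 | T4 15-19 | T3 19-26 | T2 26-41 |
Completion: T1=14  T2=41  T3=26  T4=19  T5=15
Turnaround (C−A): T1=13  T2=37  T3=21  T4=14  T5=9
Turnaround = completion − arrival: T1=13, T2=37, T3=21, T4=14, T5=9
Total turnaround = 13 + 37 + 21 + 14 + 9 = 94

94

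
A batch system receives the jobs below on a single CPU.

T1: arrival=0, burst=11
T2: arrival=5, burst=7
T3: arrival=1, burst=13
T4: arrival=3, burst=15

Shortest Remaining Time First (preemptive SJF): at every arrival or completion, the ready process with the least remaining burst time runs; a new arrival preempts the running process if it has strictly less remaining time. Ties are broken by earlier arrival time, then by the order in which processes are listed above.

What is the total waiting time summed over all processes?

51

Schedule: | T1 0-11 | T2 11-18 | T3 18-31 | T4 31-46 |
Completion: T1=11  T2=18  T3=31  T4=46
Turnaround (C−A): T1=11  T2=13  T3=30  T4=43
Waiting = turnaround − burst: T1=0, T2=6, T3=17, T4=28
Total waiting = 0 + 6 + 17 + 28 = 51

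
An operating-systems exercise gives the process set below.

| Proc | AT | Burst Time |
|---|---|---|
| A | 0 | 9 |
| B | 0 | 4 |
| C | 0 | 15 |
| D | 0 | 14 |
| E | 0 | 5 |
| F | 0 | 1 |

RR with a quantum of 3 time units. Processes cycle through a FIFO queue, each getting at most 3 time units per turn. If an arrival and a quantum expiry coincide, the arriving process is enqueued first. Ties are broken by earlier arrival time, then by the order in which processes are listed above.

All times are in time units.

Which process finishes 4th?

Timeline: | A 0-3 | B 3-6 | C 6-9 | D 9-12 | E 12-15 | F 15-16 | A 16-19 | B 19-20 | C 20-23 | D 23-26 | E 26-28 | A 28-31 | C 31-34 | D 34-37 | C 37-40 | D 40-43 | C 43-46 | D 46-48 |
Completion: A=31  B=20  C=46  D=48  E=28  F=16
Turnaround (C−A): A=31  B=20  C=46  D=48  E=28  F=16
Finish order: F → B → E → A → C → D

A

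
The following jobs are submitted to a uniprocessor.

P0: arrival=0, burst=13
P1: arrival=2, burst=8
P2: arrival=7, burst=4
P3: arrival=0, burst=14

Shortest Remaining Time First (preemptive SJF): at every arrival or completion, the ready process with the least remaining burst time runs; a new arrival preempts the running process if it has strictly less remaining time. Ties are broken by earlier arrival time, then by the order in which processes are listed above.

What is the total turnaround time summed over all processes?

79

Gantt: | P0 0-2 | P1 2-10 | P2 10-14 | P0 14-25 | P3 25-39 |
Completion: P0=25  P1=10  P2=14  P3=39
Turnaround (C−A): P0=25  P1=8  P2=7  P3=39
Turnaround = completion − arrival: P0=25, P1=8, P2=7, P3=39
Total turnaround = 25 + 8 + 7 + 39 = 79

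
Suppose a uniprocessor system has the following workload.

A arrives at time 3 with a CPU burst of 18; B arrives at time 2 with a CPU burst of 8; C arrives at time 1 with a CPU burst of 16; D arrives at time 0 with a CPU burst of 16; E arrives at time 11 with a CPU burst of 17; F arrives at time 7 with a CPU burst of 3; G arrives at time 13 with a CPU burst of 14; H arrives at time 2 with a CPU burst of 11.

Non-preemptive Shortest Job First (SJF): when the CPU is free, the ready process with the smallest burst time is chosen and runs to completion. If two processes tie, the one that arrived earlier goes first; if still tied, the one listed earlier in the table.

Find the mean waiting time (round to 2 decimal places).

Gantt: | D 0-16 | F 16-19 | B 19-27 | H 27-38 | G 38-52 | C 52-68 | E 68-85 | A 85-103 |
Completion: A=103  B=27  C=68  D=16  E=85  F=19  G=52  H=38
Waiting times: A=82, B=17, C=51, D=0, E=57, F=9, G=25, H=25
Average waiting = (82+17+51+0+57+9+25+25) / 8 = 266/8 = 33.25

33.25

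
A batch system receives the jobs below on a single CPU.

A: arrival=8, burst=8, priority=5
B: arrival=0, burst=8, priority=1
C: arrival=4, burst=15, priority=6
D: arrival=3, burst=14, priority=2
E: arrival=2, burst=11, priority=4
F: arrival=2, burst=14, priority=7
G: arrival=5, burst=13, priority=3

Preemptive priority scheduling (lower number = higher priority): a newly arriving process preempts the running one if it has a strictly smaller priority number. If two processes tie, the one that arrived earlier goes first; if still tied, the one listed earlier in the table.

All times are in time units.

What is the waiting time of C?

50

Gantt: | B 0-8 | D 8-22 | G 22-35 | E 35-46 | A 46-54 | C 54-69 | F 69-83 |
Completion: A=54  B=8  C=69  D=22  E=46  F=83  G=35
Turnaround (C−A): A=46  B=8  C=65  D=19  E=44  F=81  G=30
Waiting(C) = turnaround − burst = 65 − 15 = 50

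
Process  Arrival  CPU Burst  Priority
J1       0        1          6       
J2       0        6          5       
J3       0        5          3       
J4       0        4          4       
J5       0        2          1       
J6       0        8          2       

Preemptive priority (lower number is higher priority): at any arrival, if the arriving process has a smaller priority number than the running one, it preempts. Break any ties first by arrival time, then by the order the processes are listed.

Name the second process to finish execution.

Timeline: | J5 0-2 | J6 2-10 | J3 10-15 | J4 15-19 | J2 19-25 | J1 25-26 |
Completion: J1=26  J2=25  J3=15  J4=19  J5=2  J6=10
Finish order: J5 → J6 → J3 → J4 → J2 → J1

J6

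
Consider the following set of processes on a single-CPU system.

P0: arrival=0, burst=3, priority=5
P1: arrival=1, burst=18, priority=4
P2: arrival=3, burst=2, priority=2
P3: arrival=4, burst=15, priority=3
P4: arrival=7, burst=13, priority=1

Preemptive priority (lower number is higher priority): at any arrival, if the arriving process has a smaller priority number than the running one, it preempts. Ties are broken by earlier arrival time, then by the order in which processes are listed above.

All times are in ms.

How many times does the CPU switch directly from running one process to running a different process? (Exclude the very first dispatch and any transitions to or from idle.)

Timeline: | P0 0-1 | P1 1-3 | P2 3-5 | P3 5-7 | P4 7-20 | P3 20-33 | P1 33-49 | P0 49-51 |
Completion: P0=51  P1=49  P2=5  P3=33  P4=20
Turnaround (C−A): P0=51  P1=48  P2=2  P3=29  P4=13

7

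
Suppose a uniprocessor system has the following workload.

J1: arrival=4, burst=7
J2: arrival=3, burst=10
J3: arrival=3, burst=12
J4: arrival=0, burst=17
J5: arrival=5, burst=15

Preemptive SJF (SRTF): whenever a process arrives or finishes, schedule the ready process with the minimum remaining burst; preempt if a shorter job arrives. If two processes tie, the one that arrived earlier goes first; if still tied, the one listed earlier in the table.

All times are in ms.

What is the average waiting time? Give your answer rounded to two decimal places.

18.80

Gantt: | J4 0-3 | J2 3-4 | J1 4-11 | J2 11-20 | J3 20-32 | J4 32-46 | J5 46-61 |
Completion: J1=11  J2=20  J3=32  J4=46  J5=61
Turnaround (C−A): J1=7  J2=17  J3=29  J4=46  J5=56
Waiting times: J1=0, J2=7, J3=17, J4=29, J5=41
Average waiting = (0+7+17+29+41) / 5 = 94/5 = 18.80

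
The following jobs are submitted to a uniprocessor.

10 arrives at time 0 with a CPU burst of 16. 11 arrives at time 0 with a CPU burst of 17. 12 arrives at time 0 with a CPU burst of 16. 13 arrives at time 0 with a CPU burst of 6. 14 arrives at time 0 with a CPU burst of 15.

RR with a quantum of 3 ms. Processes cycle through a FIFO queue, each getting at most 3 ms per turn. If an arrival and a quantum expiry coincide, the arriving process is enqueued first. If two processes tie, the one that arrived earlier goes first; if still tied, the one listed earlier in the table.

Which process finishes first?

13

Gantt: | 10 0-3 | 11 3-6 | 12 6-9 | 13 9-12 | 14 12-15 | 10 15-18 | 11 18-21 | 12 21-24 | 13 24-27 | 14 27-30 | 10 30-33 | 11 33-36 | 12 36-39 | 14 39-42 | 10 42-45 | 11 45-48 | 12 48-51 | 14 51-54 | 10 54-57 | 11 57-60 | 12 60-63 | 14 63-66 | 10 66-67 | 11 67-69 | 12 69-70 |
Completion: 10=67  11=69  12=70  13=27  14=66
Finish order: 13 → 14 → 10 → 11 → 12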